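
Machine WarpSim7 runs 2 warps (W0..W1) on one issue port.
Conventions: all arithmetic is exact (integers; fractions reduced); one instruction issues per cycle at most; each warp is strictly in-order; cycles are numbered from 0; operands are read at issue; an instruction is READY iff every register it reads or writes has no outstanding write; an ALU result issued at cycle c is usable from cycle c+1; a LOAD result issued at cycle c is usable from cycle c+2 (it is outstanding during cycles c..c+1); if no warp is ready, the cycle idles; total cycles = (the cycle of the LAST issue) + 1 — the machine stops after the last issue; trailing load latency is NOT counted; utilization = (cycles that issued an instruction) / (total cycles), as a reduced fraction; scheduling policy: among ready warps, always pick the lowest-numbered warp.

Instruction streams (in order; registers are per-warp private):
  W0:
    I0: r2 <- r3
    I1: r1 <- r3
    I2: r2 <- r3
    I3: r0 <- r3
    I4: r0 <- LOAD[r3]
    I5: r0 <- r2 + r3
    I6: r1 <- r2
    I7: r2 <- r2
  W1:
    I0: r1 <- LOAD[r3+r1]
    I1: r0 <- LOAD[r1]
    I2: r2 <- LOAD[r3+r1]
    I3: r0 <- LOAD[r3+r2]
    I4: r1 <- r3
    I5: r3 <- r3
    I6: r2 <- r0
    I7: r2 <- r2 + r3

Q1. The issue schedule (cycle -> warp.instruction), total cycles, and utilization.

cycle 0: W0.I0
cycle 1: W0.I1
cycle 2: W0.I2
cycle 3: W0.I3
cycle 4: W0.I4
cycle 5: W1.I0
cycle 6: W0.I5
cycle 7: W0.I6
cycle 8: W0.I7
cycle 9: W1.I1
cycle 10: W1.I2
cycle 11: idle
cycle 12: W1.I3
cycle 13: W1.I4
cycle 14: W1.I5
cycle 15: W1.I6
cycle 16: W1.I7

Answer: 17 cycles, utilization 16/17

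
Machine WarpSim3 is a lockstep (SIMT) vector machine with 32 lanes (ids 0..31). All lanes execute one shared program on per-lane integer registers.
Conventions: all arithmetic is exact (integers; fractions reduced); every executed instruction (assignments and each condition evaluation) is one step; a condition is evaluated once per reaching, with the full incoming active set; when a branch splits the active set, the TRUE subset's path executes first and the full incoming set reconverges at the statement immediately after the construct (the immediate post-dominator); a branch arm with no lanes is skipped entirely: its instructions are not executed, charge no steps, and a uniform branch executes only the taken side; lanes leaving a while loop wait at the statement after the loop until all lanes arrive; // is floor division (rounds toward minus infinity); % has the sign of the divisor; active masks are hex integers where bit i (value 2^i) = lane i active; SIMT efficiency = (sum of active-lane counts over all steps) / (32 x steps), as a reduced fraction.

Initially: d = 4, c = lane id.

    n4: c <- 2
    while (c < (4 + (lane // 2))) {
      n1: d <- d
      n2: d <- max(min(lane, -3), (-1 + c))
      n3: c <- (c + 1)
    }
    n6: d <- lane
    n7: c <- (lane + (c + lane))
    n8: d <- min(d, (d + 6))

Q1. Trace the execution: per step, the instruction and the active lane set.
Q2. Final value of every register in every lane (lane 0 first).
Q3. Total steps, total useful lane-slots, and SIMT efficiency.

step 0: c <- 2                       0xffffffff
step 1: eval (c < (4 + (lane // 2))) 0xffffffff
step 2: d <- d                       0xffffffff
step 3: d <- max(min(lane, -3), (-1 + c)) 0xffffffff
step 4: c <- (c + 1)                 0xffffffff
step 5: eval (c < (4 + (lane // 2))) 0xffffffff
step 6: d <- d                       0xffffffff
step 7: d <- max(min(lane, -3), (-1 + c)) 0xffffffff
step 8: c <- (c + 1)                 0xffffffff
step 9: eval (c < (4 + (lane // 2))) 0xffffffff
step 10: d <- d                       0xfffffffc
step 11: d <- max(min(lane, -3), (-1 + c)) 0xfffffffc
step 12: c <- (c + 1)                 0xfffffffc
step 13: eval (c < (4 + (lane // 2))) 0xfffffffc
step 14: d <- d                       0xfffffff0
step 15: d <- max(min(lane, -3), (-1 + c)) 0xfffffff0
step 16: c <- (c + 1)                 0xfffffff0
step 17: eval (c < (4 + (lane // 2))) 0xfffffff0
step 18: d <- d                       0xffffffc0
step 19: d <- max(min(lane, -3), (-1 + c)) 0xffffffc0
step 20: c <- (c + 1)                 0xffffffc0
step 21: eval (c < (4 + (lane // 2))) 0xffffffc0
step 22: d <- d                       0xffffff00
step 23: d <- max(min(lane, -3), (-1 + c)) 0xffffff00
step 24: c <- (c + 1)                 0xffffff00
step 25: eval (c < (4 + (lane // 2))) 0xffffff00
step 26: d <- d                       0xfffffc00
step 27: d <- max(min(lane, -3), (-1 + c)) 0xfffffc00
step 28: c <- (c + 1)                 0xfffffc00
step 29: eval (c < (4 + (lane // 2))) 0xfffffc00
step 30: d <- d                       0xfffff000
step 31: d <- max(min(lane, -3), (-1 + c)) 0xfffff000
step 32: c <- (c + 1)                 0xfffff000
step 33: eval (c < (4 + (lane // 2))) 0xfffff000
step 34: d <- d                       0xffffc000
step 35: d <- max(min(lane, -3), (-1 + c)) 0xffffc000
step 36: c <- (c + 1)                 0xffffc000
step 37: eval (c < (4 + (lane // 2))) 0xffffc000
step 38: d <- d                       0xffff0000
step 39: d <- max(min(lane, -3), (-1 + c)) 0xffff0000
step 40: c <- (c + 1)                 0xffff0000
step 41: eval (c < (4 + (lane // 2))) 0xffff0000
step 42: d <- d                       0xfffc0000
step 43: d <- max(min(lane, -3), (-1 + c)) 0xfffc0000
step 44: c <- (c + 1)                 0xfffc0000
step 45: eval (c < (4 + (lane // 2))) 0xfffc0000
step 46: d <- d                       0xfff00000
step 47: d <- max(min(lane, -3), (-1 + c)) 0xfff00000
step 48: c <- (c + 1)                 0xfff00000
step 49: eval (c < (4 + (lane // 2))) 0xfff00000
step 50: d <- d                       0xffc00000
step 51: d <- max(min(lane, -3), (-1 + c)) 0xffc00000
step 52: c <- (c + 1)                 0xffc00000
step 53: eval (c < (4 + (lane // 2))) 0xffc00000
step 54: d <- d                       0xff000000
step 55: d <- max(min(lane, -3), (-1 + c)) 0xff000000
step 56: c <- (c + 1)                 0xff000000
step 57: eval (c < (4 + (lane // 2))) 0xff000000
step 58: d <- d                       0xfc000000
step 59: d <- max(min(lane, -3), (-1 + c)) 0xfc000000
step 60: c <- (c + 1)                 0xfc000000
step 61: eval (c < (4 + (lane // 2))) 0xfc000000
step 62: d <- d                       0xf0000000
step 63: d <- max(min(lane, -3), (-1 + c)) 0xf0000000
step 64: c <- (c + 1)                 0xf0000000
step 65: eval (c < (4 + (lane // 2))) 0xf0000000
step 66: d <- d                       0xc0000000
step 67: d <- max(min(lane, -3), (-1 + c)) 0xc0000000
step 68: c <- (c + 1)                 0xc0000000
step 69: eval (c < (4 + (lane // 2))) 0xc0000000
step 70: d <- lane                    0xffffffff
step 71: c <- (lane + (c + lane))     0xffffffff
step 72: d <- min(d, (d + 6))         0xffffffff

Answer: 73 steps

d: 0,1,2,3,4,5,6,7,8,9,10,11,12,13,14,15,16,17,18,19,20,21,22,23,24,25,26,27,28,29,30,31
c: 4,6,9,11,14,16,19,21,24,26,29,31,34,36,39,41,44,46,49,51,54,56,59,61,64,66,69,71,74,76,79,81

steps = 73; useful = 1376; efficiency = 1376/2336 = 43/73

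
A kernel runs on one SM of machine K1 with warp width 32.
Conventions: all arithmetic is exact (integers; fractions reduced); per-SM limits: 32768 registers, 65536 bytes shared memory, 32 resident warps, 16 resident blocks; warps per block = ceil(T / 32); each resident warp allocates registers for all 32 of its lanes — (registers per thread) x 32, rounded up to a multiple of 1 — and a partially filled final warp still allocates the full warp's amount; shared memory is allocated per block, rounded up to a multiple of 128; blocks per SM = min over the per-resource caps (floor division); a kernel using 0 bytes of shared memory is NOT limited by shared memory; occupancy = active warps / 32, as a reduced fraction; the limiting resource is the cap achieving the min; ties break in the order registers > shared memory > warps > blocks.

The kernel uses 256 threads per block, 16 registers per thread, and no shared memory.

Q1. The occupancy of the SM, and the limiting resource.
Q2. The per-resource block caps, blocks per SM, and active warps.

Answer: occupancy 1, limited by warps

registers: 8 blocks
shared memory: no limit (kernel uses none)
warps: 4 blocks
blocks: 16 blocks

Answer: 4 blocks, 32 active warps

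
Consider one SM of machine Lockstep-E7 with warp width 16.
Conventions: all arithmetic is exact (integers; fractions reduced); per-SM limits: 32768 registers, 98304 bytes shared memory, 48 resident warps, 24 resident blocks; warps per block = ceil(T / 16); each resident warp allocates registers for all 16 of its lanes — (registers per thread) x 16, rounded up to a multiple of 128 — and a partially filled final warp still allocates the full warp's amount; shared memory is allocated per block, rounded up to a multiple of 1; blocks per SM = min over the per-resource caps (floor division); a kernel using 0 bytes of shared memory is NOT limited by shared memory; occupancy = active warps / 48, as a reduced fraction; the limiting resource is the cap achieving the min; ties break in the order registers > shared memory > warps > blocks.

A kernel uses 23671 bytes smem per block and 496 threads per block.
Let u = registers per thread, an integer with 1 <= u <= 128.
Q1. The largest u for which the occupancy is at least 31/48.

Answer: u = 64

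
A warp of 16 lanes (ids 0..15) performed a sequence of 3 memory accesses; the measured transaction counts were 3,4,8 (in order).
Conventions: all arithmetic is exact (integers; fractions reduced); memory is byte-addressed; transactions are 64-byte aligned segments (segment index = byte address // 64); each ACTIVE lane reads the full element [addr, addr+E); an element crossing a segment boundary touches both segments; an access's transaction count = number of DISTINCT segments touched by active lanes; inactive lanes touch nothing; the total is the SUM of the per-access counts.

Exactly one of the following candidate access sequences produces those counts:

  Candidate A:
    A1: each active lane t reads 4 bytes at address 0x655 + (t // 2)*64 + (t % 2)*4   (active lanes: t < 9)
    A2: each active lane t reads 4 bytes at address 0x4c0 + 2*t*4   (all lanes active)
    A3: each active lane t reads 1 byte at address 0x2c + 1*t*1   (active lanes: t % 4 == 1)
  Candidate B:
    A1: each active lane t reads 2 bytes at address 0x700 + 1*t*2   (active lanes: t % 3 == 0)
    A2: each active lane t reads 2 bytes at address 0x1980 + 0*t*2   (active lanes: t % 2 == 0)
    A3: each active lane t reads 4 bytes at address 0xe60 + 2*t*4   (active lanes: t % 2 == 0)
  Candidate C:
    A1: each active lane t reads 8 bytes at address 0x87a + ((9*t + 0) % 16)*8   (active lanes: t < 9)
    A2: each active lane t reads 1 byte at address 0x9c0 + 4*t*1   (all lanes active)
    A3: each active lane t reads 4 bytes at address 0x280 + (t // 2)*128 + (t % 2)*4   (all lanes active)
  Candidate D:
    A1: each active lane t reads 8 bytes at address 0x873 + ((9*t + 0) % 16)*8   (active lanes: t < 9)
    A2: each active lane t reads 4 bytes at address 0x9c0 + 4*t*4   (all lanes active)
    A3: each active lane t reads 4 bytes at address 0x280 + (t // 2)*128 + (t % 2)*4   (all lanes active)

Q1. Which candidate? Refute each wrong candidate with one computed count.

A: A1 gives 5 transactions, not 3
B: A1 gives 1 transaction, not 3
C: A2 gives 1 transaction, not 4
D: all counts match (3,4,8)

Answer: D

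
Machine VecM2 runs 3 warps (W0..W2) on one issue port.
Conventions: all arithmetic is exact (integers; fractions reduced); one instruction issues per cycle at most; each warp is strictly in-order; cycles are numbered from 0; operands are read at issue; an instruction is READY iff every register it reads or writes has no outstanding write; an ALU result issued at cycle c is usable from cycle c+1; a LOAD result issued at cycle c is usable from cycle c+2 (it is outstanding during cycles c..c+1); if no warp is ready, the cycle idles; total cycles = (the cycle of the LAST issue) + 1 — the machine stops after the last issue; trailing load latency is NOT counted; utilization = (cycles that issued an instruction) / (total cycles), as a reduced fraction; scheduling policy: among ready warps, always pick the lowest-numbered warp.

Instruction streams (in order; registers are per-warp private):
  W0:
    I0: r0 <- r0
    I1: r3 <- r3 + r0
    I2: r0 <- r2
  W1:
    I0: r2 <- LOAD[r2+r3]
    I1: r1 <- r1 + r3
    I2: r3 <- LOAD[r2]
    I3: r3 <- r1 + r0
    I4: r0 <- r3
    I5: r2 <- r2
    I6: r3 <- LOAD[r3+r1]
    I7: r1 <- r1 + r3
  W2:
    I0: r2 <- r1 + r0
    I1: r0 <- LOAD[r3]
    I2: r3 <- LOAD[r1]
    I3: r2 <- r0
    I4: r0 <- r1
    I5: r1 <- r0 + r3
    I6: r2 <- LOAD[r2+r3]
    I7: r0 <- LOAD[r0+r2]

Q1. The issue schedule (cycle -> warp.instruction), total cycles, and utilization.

cycle 0: W0.I0
cycle 1: W0.I1
cycle 2: W0.I2
cycle 3: W1.I0
cycle 4: W1.I1
cycle 5: W1.I2
cycle 6: W2.I0
cycle 7: W1.I3
cycle 8: W1.I4
cycle 9: W1.I5
cycle 10: W1.I6
cycle 11: W2.I1
cycle 12: W1.I7
cycle 13: W2.I2
cycle 14: W2.I3
cycle 15: W2.I4
cycle 16: W2.I5
cycle 17: W2.I6
cycle 18: idle
cycle 19: W2.I7

Answer: 20 cycles, utilization 19/20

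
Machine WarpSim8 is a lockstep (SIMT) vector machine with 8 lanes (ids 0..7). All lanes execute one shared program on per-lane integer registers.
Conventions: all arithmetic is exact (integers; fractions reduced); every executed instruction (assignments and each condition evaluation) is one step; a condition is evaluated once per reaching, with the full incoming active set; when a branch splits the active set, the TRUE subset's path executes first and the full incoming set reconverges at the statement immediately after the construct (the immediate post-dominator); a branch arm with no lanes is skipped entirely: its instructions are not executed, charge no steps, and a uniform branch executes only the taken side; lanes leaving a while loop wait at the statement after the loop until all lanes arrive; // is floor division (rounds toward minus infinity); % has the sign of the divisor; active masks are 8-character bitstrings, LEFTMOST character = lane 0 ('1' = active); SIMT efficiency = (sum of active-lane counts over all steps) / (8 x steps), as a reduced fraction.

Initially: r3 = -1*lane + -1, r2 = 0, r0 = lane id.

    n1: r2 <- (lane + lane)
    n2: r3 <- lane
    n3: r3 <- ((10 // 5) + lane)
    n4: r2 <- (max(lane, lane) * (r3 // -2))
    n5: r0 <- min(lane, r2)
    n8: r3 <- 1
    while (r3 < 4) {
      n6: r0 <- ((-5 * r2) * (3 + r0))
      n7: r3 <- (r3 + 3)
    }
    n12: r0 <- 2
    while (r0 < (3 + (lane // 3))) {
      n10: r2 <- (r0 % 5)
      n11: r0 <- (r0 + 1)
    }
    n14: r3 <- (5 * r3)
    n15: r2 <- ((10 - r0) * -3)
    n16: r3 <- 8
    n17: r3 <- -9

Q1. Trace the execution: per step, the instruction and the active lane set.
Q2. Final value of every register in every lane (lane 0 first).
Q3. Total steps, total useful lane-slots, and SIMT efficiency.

step 0: r2 <- (lane + lane)          11111111
step 1: r3 <- lane                   11111111
step 2: r3 <- ((10 // 5) + lane)     11111111
step 3: r2 <- (max(lane, lane) * (r3 // -2)) 11111111
step 4: r0 <- min(lane, r2)          11111111
step 5: r3 <- 1                      11111111
step 6: eval (r3 < 4)                11111111
step 7: r0 <- ((-5 * r2) * (3 + r0)) 11111111
step 8: r3 <- (r3 + 3)               11111111
step 9: eval (r3 < 4)                11111111
step 10: r0 <- 2                      11111111
step 11: eval (r0 < (3 + (lane // 3))) 11111111
step 12: r2 <- (r0 % 5)               11111111
step 13: r0 <- (r0 + 1)               11111111
step 14: eval (r0 < (3 + (lane // 3))) 11111111
step 15: r2 <- (r0 % 5)               00011111
step 16: r0 <- (r0 + 1)               00011111
step 17: eval (r0 < (3 + (lane // 3))) 00011111
step 18: r2 <- (r0 % 5)               00000011
step 19: r0 <- (r0 + 1)               00000011
step 20: eval (r0 < (3 + (lane // 3))) 00000011
step 21: r3 <- (5 * r3)               11111111
step 22: r2 <- ((10 - r0) * -3)       11111111
step 23: r3 <- 8                      11111111
step 24: r3 <- -9                     11111111

Answer: 25 steps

r3: -9,-9,-9,-9,-9,-9,-9,-9
r2: -21,-21,-21,-18,-18,-18,-15,-15
r0: 3,3,3,4,4,4,5,5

steps = 25; useful = 173; efficiency = 173/200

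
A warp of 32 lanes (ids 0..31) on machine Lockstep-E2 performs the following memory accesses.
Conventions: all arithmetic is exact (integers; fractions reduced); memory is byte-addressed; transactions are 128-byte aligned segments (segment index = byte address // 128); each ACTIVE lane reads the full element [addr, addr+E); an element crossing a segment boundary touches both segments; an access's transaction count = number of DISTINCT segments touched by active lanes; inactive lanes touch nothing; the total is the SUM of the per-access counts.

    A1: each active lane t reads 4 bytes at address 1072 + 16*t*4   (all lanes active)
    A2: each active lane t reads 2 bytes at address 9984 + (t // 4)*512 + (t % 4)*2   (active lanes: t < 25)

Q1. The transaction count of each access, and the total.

A1: 16 transactions
A2: 7 transactions

Answer: 16,7; total 23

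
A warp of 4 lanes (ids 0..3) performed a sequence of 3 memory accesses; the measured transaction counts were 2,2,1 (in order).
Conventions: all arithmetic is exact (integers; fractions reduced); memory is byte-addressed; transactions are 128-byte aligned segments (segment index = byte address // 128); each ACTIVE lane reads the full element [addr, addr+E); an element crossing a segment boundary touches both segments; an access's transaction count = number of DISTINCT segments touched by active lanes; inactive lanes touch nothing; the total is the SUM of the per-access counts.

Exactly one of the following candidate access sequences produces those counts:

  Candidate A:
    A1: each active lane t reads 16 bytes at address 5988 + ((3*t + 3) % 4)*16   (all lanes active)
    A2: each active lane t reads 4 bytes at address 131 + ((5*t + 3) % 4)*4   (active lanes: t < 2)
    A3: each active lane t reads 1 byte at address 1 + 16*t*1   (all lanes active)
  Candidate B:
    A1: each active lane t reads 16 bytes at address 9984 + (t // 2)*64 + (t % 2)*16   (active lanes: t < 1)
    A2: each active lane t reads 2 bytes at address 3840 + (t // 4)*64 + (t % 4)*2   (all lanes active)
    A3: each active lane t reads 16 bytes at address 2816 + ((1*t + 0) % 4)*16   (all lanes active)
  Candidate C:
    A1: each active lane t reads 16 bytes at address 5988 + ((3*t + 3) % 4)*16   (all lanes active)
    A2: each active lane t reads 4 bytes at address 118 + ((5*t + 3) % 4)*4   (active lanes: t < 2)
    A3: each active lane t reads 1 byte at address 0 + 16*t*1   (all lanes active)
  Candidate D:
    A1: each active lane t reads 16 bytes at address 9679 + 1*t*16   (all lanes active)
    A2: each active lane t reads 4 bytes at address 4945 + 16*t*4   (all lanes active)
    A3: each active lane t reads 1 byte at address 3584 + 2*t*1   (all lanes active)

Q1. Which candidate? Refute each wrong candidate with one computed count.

A: A2 gives 1 transaction, not 2
B: A1 gives 1 transaction, not 2
D: A2 gives 3 transactions, not 2
C: all counts match (2,2,1)

Answer: C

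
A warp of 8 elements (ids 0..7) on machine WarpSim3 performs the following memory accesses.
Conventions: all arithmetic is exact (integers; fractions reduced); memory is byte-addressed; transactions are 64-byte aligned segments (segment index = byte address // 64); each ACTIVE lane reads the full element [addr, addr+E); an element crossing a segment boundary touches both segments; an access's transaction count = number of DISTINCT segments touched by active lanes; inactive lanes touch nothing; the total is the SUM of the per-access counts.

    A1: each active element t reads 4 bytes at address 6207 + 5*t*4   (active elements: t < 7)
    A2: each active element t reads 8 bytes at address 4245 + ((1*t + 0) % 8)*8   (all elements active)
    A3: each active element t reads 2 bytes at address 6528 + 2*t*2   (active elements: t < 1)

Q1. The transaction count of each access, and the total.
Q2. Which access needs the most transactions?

A1: 3 transactions
A2: 2 transactions
A3: 1 transaction

Answer: 3,2,1; total 6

Answer: A1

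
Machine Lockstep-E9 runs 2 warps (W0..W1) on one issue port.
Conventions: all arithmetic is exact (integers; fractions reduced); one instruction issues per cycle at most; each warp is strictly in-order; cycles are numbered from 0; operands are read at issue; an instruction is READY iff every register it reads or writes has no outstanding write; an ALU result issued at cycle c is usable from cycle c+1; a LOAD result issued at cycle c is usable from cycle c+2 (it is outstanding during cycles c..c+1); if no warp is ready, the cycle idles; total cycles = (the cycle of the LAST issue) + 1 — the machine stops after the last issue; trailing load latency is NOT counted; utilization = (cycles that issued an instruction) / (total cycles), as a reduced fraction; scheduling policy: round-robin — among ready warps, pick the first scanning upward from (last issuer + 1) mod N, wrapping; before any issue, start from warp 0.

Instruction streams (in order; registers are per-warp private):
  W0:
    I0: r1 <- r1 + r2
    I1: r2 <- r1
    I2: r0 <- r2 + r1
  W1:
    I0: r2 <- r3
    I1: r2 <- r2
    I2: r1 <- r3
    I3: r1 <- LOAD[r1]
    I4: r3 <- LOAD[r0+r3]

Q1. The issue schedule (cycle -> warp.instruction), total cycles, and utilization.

cycle 0: W0.I0
cycle 1: W1.I0
cycle 2: W0.I1
cycle 3: W1.I1
cycle 4: W0.I2
cycle 5: W1.I2
cycle 6: W1.I3
cycle 7: W1.I4

Answer: 8 cycles, utilization 1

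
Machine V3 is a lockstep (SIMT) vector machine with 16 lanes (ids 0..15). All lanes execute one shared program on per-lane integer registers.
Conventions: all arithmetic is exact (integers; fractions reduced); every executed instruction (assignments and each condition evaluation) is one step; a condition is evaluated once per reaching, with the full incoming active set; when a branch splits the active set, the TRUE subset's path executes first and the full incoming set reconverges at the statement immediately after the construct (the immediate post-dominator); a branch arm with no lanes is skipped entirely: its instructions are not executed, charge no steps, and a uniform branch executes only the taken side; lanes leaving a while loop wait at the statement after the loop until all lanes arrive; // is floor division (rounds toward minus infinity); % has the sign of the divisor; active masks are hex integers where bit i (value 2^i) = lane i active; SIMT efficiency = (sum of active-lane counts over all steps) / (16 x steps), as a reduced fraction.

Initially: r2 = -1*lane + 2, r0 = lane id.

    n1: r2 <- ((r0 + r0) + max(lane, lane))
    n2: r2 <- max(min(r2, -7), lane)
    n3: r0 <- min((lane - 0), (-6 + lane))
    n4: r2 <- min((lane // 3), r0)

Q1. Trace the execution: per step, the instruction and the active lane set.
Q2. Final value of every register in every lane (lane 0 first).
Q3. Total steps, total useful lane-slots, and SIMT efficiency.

step 0: r2 <- ((r0 + r0) + max(lane, lane)) 0xffff
step 1: r2 <- max(min(r2, -7), lane) 0xffff
step 2: r0 <- min((lane - 0), (-6 + lane)) 0xffff
step 3: r2 <- min((lane // 3), r0)   0xffff

Answer: 4 steps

r2: -6,-5,-4,-3,-2,-1,0,1,2,3,3,3,4,4,4,5
r0: -6,-5,-4,-3,-2,-1,0,1,2,3,4,5,6,7,8,9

steps = 4; useful = 64; efficiency = 64/64 = 1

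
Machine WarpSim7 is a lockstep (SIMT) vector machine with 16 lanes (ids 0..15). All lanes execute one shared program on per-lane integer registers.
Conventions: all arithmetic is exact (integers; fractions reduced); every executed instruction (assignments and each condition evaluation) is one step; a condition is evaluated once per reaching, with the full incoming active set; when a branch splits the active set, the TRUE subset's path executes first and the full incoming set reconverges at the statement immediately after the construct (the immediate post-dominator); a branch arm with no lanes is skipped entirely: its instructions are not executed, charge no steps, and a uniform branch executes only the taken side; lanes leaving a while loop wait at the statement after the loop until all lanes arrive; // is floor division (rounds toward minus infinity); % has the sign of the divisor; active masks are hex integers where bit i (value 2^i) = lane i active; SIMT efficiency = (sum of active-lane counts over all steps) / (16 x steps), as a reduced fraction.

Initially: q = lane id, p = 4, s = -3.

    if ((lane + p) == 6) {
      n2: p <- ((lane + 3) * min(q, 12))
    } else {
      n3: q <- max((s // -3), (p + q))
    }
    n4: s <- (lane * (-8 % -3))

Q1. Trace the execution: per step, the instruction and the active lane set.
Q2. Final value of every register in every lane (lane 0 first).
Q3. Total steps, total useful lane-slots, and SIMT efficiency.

step 0: eval ((lane + p) == 6)       0xffff
step 1: p <- ((lane + 3) * min(q, 12)) 0x0004
step 2: q <- max((s // -3), (p + q)) 0xfffb
step 3: s <- (lane * (-8 % -3))      0xffff

Answer: 4 steps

q: 4,5,2,7,8,9,10,11,12,13,14,15,16,17,18,19
p: 4,4,10,4,4,4,4,4,4,4,4,4,4,4,4,4
s: 0,-2,-4,-6,-8,-10,-12,-14,-16,-18,-20,-22,-24,-26,-28,-30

steps = 4; useful = 48; efficiency = 48/64 = 3/4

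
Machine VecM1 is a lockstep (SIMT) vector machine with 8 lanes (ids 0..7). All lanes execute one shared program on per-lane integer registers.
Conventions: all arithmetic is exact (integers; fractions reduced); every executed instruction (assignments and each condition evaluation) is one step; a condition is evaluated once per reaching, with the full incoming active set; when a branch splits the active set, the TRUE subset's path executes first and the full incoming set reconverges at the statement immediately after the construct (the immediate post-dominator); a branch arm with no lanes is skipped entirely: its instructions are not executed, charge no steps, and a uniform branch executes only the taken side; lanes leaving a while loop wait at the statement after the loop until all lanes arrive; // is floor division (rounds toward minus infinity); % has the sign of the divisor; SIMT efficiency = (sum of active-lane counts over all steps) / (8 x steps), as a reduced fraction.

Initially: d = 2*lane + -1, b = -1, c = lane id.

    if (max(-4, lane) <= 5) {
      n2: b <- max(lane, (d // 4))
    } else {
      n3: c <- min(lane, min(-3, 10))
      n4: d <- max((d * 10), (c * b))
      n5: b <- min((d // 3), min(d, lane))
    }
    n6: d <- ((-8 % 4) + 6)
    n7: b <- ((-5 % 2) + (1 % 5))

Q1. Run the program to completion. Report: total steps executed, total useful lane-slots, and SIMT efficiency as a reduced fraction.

Answer: 7 steps, 36 useful, 9/14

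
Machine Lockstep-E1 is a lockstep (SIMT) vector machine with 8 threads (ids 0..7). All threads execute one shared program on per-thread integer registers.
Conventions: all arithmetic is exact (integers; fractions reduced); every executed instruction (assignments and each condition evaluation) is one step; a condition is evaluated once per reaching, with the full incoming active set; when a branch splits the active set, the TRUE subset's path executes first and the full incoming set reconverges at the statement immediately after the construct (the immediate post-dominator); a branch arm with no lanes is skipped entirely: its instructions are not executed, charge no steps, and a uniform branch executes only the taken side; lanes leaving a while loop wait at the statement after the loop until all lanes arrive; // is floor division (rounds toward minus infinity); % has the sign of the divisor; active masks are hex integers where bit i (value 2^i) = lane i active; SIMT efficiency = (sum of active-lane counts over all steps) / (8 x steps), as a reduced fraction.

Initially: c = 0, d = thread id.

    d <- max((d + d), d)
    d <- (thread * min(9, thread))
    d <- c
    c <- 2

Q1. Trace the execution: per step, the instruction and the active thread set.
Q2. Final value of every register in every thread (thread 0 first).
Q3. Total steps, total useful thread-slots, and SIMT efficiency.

step 0: d <- max((d + d), d)         0xff
step 1: d <- (thread * min(9, thread)) 0xff
step 2: d <- c                       0xff
step 3: c <- 2                       0xff

Answer: 4 steps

c: 2,2,2,2,2,2,2,2
d: 0,0,0,0,0,0,0,0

steps = 4; useful = 32; efficiency = 32/32 = 1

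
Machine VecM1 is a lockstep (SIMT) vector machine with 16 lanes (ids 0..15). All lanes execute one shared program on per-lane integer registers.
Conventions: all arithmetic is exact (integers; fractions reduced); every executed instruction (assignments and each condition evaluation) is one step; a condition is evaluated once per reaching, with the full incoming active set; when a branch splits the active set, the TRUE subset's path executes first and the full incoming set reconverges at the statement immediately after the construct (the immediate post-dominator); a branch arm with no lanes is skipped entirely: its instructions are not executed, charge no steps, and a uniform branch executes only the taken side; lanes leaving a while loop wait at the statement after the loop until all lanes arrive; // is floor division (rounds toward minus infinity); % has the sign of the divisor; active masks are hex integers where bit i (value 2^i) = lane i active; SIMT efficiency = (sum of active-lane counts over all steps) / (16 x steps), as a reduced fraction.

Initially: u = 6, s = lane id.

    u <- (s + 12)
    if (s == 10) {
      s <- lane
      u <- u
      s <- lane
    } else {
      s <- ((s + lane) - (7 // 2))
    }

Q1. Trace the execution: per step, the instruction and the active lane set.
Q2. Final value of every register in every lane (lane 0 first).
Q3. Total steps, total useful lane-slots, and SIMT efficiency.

step 0: u <- (s + 12)                0xffff
step 1: eval (s == 10)               0xffff
step 2: s <- lane                    0x0400
step 3: u <- u                       0x0400
step 4: s <- lane                    0x0400
step 5: s <- ((s + lane) - (7 // 2)) 0xfbff

Answer: 6 steps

u: 12,13,14,15,16,17,18,19,20,21,22,23,24,25,26,27
s: -3,-1,1,3,5,7,9,11,13,15,10,19,21,23,25,27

steps = 6; useful = 50; efficiency = 50/96 = 25/48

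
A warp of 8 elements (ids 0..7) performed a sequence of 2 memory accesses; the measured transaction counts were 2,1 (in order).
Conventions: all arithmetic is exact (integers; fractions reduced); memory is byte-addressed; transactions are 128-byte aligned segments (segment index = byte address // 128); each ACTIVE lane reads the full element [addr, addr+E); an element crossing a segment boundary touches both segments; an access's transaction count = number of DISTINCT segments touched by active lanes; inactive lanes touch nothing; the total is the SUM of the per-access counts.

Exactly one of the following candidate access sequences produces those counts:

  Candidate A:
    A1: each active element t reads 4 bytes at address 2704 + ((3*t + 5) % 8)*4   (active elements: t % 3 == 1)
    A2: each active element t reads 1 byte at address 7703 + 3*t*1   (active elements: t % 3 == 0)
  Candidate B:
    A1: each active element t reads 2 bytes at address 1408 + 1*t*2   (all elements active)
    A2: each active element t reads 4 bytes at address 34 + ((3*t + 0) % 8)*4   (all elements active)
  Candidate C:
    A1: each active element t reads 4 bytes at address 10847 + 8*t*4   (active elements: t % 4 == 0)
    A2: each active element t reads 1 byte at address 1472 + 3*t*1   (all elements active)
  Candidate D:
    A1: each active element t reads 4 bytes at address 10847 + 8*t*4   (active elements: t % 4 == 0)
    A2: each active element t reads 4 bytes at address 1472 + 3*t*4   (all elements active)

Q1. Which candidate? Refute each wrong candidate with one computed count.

A: A1 gives 1 transaction, not 2
B: A1 gives 1 transaction, not 2
D: A2 gives 2 transactions, not 1
C: all counts match (2,1)

Answer: C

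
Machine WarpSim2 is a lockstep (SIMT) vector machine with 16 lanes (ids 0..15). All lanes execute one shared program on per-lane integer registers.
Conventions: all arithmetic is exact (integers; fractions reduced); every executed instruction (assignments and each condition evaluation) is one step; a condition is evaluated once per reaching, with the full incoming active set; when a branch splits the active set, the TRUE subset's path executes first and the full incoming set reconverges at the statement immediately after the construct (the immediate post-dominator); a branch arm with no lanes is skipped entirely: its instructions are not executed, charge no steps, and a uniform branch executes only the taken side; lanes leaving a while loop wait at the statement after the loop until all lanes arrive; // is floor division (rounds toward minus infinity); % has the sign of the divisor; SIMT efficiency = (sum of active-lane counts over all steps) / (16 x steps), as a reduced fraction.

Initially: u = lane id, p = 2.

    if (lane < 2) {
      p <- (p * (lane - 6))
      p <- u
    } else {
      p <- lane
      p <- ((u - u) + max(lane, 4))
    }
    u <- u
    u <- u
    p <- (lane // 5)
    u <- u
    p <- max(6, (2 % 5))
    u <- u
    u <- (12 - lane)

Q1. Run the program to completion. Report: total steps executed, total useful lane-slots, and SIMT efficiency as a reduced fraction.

Answer: 12 steps, 160 useful, 5/6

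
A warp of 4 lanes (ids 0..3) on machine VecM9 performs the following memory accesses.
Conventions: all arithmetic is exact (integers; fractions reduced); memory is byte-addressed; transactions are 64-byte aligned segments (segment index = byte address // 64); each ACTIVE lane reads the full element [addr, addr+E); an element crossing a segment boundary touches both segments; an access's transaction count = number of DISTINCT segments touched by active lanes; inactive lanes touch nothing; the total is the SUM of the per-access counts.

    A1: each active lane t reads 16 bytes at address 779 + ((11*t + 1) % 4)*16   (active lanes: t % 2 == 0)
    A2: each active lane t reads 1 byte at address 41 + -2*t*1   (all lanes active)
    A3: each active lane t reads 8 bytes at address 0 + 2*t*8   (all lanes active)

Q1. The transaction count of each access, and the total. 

A1: 2 transactions
A2: 1 transaction
A3: 1 transaction

Answer: 2,1,1; total 4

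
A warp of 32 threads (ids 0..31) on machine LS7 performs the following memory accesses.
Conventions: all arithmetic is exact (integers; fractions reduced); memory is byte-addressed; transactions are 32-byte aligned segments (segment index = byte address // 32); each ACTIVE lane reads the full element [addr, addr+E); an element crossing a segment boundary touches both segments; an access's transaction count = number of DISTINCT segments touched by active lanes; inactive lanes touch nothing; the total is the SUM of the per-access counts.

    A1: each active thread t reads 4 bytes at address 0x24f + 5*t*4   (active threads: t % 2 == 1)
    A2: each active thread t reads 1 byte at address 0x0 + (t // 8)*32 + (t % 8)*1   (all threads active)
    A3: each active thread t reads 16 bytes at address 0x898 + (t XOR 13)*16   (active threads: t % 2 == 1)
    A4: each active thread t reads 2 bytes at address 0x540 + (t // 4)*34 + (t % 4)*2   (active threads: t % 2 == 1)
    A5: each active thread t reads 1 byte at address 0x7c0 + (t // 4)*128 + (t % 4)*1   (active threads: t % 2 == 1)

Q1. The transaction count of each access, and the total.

A1: 16 transactions
A2: 4 transactions
A3: 17 transactions
A4: 8 transactions
A5: 8 transactions

Answer: 16,4,17,8,8; total 53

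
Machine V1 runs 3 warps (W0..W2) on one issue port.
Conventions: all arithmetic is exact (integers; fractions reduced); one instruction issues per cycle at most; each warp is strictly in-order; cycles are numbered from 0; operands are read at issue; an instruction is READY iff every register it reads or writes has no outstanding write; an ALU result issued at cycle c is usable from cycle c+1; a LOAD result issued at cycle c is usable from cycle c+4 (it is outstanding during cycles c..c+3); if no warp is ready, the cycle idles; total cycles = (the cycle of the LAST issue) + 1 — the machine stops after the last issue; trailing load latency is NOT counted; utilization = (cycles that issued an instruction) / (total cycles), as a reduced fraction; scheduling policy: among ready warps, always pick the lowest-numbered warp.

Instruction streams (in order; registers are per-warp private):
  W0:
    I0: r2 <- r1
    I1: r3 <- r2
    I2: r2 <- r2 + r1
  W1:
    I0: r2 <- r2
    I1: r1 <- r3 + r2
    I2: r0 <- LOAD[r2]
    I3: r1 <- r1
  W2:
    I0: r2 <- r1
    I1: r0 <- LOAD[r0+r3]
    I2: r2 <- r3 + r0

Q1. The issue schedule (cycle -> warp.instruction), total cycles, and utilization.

cycle 0: W0.I0
cycle 1: W0.I1
cycle 2: W0.I2
cycle 3: W1.I0
cycle 4: W1.I1
cycle 5: W1.I2
cycle 6: W1.I3
cycle 7: W2.I0
cycle 8: W2.I1
cycle 9: idle
cycle 10: idle
cycle 11: idle
cycle 12: W2.I2

Answer: 13 cycles, utilization 10/13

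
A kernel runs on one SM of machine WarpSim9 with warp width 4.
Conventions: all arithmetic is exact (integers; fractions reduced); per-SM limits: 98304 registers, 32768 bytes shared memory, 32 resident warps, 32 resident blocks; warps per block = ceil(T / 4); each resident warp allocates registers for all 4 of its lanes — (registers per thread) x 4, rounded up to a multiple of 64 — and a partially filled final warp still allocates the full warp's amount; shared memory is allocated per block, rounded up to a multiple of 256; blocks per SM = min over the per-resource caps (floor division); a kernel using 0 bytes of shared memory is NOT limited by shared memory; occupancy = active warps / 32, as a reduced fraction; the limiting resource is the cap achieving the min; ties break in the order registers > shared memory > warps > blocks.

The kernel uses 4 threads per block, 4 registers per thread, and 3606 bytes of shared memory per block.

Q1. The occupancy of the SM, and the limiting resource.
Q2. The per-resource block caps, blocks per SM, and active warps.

Answer: occupancy 1/4, limited by shared memory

registers: 1536 blocks
shared memory: 8 blocks
warps: 32 blocks
blocks: 32 blocks

Answer: 8 blocks, 8 active warps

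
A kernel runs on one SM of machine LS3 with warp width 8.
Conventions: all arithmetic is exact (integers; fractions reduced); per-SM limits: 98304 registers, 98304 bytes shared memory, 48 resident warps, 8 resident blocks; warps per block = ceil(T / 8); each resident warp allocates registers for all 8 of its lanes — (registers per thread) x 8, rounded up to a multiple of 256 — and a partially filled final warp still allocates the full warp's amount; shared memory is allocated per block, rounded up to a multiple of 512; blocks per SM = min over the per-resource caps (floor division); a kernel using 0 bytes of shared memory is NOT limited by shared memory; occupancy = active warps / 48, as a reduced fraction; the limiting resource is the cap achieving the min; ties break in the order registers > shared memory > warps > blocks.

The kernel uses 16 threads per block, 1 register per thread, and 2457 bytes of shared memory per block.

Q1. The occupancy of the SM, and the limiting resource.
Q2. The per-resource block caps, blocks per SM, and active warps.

Answer: occupancy 1/3, limited by blocks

registers: 192 blocks
shared memory: 38 blocks
warps: 24 blocks
blocks: 8 blocks

Answer: 8 blocks, 16 active warps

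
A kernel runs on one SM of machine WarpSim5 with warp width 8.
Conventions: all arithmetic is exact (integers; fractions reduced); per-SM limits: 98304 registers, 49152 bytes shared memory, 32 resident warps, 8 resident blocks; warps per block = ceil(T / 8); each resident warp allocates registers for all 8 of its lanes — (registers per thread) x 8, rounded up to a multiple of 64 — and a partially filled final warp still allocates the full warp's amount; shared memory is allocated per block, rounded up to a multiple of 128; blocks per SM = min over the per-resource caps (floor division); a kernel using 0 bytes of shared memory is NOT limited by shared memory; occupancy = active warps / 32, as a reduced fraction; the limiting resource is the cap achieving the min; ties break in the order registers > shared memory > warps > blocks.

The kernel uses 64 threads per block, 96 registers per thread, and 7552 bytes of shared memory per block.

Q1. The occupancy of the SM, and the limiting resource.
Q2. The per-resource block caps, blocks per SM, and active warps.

Answer: occupancy 1, limited by warps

registers: 16 blocks
shared memory: 6 blocks
warps: 4 blocks
blocks: 8 blocks

Answer: 4 blocks, 32 active warps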